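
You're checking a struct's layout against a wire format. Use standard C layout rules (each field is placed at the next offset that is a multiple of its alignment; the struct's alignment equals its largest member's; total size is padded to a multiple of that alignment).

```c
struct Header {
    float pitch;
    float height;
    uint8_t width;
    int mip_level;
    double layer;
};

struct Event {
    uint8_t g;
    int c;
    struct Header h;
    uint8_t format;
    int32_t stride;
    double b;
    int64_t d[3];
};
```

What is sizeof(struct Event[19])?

1368

Header: @0: pitch [4B, align 4] → 4; @4: height [4B, align 4] → 8; @8: width [1B, align 1] → 9; +3 pad (align 4); @12: mip_level [4B, align 4] → 16; @16: layer [8B, align 8] → 24; size 24, align 8
@0: g [1B, align 1] → 1
+3 pad (align 4)
@4: c [4B, align 4] → 8
@8: h [24B, align 8] → 32
@32: format [1B, align 1] → 33
+3 pad (align 4)
@36: stride [4B, align 4] → 40
@40: b [8B, align 8] → 48
@48: d [24B, align 8] → 72
size 72, align 8
array of 19: 19 × 72 = 1368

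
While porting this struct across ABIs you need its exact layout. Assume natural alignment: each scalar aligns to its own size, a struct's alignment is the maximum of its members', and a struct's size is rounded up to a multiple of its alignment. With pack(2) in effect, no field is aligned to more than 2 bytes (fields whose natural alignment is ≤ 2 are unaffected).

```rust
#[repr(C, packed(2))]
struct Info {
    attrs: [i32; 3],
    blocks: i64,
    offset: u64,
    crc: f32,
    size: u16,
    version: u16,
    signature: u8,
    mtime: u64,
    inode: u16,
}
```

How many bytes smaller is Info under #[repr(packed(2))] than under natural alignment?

16

natural layout:
  0..12  attrs  (12B, 4-aligned)
  12..16  -- padding (4B)
  16..24  blocks  (8B, 8-aligned)
  24..32  offset  (8B, 8-aligned)
  32..36  crc  (4B, 4-aligned)
  36..38  size  (2B, 2-aligned)
  38..40  version  (2B, 2-aligned)
  40..41  signature  (1B, 1-aligned)
  41..48  -- padding (7B)
  48..56  mtime  (8B, 8-aligned)
  56..58  inode  (2B, 2-aligned)
  58..64  -- tail padding (6B)
  sizeof = 64, alignof = 8
packed(2) layout:
  0..12  attrs  (12B, 2-aligned)
  12..20  blocks  (8B, 2-aligned)
  20..28  offset  (8B, 2-aligned)
  28..32  crc  (4B, 2-aligned)
  32..34  size  (2B, 2-aligned)
  34..36  version  (2B, 2-aligned)
  36..37  signature  (1B, 1-aligned)
  37..38  -- padding (1B)
  38..46  mtime  (8B, 2-aligned)
  46..48  inode  (2B, 2-aligned)
  sizeof = 48, alignof = 2
64 − 48 = 16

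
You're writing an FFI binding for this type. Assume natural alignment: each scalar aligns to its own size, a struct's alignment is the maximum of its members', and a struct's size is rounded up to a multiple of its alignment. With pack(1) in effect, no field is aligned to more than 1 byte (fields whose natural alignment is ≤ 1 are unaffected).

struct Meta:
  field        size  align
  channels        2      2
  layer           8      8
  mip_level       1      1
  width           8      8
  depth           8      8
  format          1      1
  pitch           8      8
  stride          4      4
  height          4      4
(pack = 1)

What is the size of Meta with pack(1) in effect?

44

0..2  channels  (2B, 1-aligned)
2..10  layer  (8B, 1-aligned)
10..11  mip_level  (1B, 1-aligned)
11..19  width  (8B, 1-aligned)
19..27  depth  (8B, 1-aligned)
27..28  format  (1B, 1-aligned)
28..36  pitch  (8B, 1-aligned)
36..40  stride  (4B, 1-aligned)
40..44  height  (4B, 1-aligned)
sizeof = 44, alignof = 1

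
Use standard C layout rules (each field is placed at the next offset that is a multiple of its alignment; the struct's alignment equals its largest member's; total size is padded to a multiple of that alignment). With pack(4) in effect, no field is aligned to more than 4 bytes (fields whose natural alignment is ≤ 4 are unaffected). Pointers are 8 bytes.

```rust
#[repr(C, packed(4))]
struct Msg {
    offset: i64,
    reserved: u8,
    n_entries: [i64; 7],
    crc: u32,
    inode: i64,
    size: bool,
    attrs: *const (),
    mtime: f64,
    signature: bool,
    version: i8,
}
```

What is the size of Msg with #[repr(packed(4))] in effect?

@0: offset [8B, align 4] → 8
@8: reserved [1B, align 1] → 9
+3 pad (align 4)
@12: n_entries [56B, align 4] → 68
@68: crc [4B, align 4] → 72
@72: inode [8B, align 4] → 80
@80: size [1B, align 1] → 81
+3 pad (align 4)
@84: attrs [8B, align 4] → 92
@92: mtime [8B, align 4] → 100
@100: signature [1B, align 1] → 101
@101: version [1B, align 1] → 102
+2 tail pad (align 4)
size 104, align 4

104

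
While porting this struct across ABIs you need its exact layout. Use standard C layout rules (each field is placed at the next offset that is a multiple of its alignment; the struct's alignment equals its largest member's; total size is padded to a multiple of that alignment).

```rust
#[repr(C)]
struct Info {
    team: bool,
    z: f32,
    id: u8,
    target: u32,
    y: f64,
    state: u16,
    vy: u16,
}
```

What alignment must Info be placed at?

member alignments: team=1, z=4, id=1, target=4, y=8, state=2, vy=2
max = 8

8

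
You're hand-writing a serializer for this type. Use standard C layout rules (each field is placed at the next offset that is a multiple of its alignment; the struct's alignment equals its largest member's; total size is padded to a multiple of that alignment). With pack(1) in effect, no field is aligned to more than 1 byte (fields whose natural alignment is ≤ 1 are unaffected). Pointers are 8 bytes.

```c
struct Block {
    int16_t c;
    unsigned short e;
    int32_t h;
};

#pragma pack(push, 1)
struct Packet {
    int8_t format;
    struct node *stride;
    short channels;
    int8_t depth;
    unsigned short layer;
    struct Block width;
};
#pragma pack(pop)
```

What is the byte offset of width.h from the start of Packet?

18

Block: c at 0 (size 2, align 2) → ends 2; e at 2 (size 2, align 2) → ends 4; h at 4 (size 4, align 4) → ends 8; total 8 bytes, alignment 4
format at 0 (size 1, align 1) → ends 1
stride at 1 (size 8, align 1) → ends 9
channels at 9 (size 2, align 1) → ends 11
depth at 11 (size 1, align 1) → ends 12
layer at 12 (size 2, align 1) → ends 14
width at 14 (size 8, align 1) → ends 22
within Block: h at 4
14 + 4 = 18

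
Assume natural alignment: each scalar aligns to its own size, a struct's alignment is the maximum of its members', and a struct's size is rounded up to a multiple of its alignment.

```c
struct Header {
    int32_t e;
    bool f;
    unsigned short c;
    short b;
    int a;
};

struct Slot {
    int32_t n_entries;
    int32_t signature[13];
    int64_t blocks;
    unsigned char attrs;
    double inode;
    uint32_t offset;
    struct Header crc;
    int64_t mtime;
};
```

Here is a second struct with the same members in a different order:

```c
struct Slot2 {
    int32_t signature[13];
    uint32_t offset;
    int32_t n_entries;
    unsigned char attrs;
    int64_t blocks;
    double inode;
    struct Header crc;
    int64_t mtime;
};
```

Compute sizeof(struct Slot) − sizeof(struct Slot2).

Header: @0: e [4B, align 4] → 4; @4: f [1B, align 1] → 5; +1 pad (align 2); @6: c [2B, align 2] → 8; @8: b [2B, align 2] → 10; +2 pad (align 4); @12: a [4B, align 4] → 16; size 16, align 4
@0: n_entries [4B, align 4] → 4
@4: signature [52B, align 4] → 56
@56: blocks [8B, align 8] → 64
@64: attrs [1B, align 1] → 65
+7 pad (align 8)
@72: inode [8B, align 8] → 80
@80: offset [4B, align 4] → 84
@84: crc [16B, align 4] → 100
+4 pad (align 8)
@104: mtime [8B, align 8] → 112
size 112, align 8
— Slot2 —
@0: signature [52B, align 4] → 52
@52: offset [4B, align 4] → 56
@56: n_entries [4B, align 4] → 60
@60: attrs [1B, align 1] → 61
+3 pad (align 8)
@64: blocks [8B, align 8] → 72
@72: inode [8B, align 8] → 80
@80: crc [16B, align 4] → 96
@96: mtime [8B, align 8] → 104
size 104, align 8
112 − 104 = 8

8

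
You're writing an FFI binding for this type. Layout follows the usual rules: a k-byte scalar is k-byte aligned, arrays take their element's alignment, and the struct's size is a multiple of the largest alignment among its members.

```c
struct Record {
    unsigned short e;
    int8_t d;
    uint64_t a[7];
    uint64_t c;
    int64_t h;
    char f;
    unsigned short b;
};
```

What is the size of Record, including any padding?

e at 0 (size 2, align 2) → ends 2
d at 2 (size 1, align 1) → ends 3
pad 5 to align 8 for a
a at 8 (size 56, align 8) → ends 64
c at 64 (size 8, align 8) → ends 72
h at 72 (size 8, align 8) → ends 80
f at 80 (size 1, align 1) → ends 81
pad 1 to align 2 for b
b at 82 (size 2, align 2) → ends 84
tail pad 4 to reach multiple of 8
total 88 bytes, alignment 8

88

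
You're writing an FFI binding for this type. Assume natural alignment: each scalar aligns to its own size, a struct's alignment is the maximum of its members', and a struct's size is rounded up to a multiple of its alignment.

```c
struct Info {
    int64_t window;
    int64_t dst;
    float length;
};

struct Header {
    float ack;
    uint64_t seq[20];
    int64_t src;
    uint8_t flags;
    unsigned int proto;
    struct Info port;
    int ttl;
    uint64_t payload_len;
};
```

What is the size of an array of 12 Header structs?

Info: 0..8  window  (8B, 8-aligned); 8..16  dst  (8B, 8-aligned); 16..20  length  (4B, 4-aligned); 20..24  -- tail padding (4B); sizeof = 24, alignof = 8
0..4  ack  (4B, 4-aligned)
4..8  -- padding (4B)
8..168  seq  (160B, 8-aligned)
168..176  src  (8B, 8-aligned)
176..177  flags  (1B, 1-aligned)
177..180  -- padding (3B)
180..184  proto  (4B, 4-aligned)
184..208  port  (24B, 8-aligned)
208..212  ttl  (4B, 4-aligned)
212..216  -- padding (4B)
216..224  payload_len  (8B, 8-aligned)
sizeof = 224, alignof = 8
array of 12: 12 × 224 = 2688

2688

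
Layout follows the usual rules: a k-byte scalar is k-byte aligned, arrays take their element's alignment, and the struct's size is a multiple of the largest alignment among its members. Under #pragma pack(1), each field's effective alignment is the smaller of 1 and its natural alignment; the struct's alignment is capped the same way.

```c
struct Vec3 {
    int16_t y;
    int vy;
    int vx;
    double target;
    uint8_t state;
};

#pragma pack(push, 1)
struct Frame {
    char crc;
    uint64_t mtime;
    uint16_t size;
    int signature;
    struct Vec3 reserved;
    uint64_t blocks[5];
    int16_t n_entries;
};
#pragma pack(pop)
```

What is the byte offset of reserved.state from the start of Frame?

Vec3: 0..2  y  (2B, 2-aligned); 2..4  -- padding (2B); 4..8  vy  (4B, 4-aligned); 8..12  vx  (4B, 4-aligned); 12..16  -- padding (4B); 16..24  target  (8B, 8-aligned); 24..25  state  (1B, 1-aligned); 25..32  -- tail padding (7B); sizeof = 32, alignof = 8
0..1  crc  (1B, 1-aligned)
1..9  mtime  (8B, 1-aligned)
9..11  size  (2B, 1-aligned)
11..15  signature  (4B, 1-aligned)
15..47  reserved  (32B, 1-aligned)
within Vec3: state at 24
15 + 24 = 39

39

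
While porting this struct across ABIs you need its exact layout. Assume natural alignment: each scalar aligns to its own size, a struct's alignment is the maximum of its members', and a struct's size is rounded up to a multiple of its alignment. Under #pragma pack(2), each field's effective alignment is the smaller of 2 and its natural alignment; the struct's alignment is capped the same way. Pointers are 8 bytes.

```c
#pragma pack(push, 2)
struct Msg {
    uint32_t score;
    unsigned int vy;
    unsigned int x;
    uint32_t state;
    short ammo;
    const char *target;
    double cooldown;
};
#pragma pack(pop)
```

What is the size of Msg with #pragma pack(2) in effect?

34

@0: score [4B, align 2] → 4
@4: vy [4B, align 2] → 8
@8: x [4B, align 2] → 12
@12: state [4B, align 2] → 16
@16: ammo [2B, align 2] → 18
@18: target [8B, align 2] → 26
@26: cooldown [8B, align 2] → 34
size 34, align 2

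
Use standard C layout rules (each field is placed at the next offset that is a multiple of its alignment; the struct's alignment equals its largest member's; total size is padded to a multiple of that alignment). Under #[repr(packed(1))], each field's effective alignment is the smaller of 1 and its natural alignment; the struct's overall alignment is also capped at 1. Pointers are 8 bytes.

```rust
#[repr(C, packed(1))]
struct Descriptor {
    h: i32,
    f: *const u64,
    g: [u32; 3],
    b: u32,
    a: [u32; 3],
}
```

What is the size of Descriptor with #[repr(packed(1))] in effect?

40

h at 0 (size 4, align 1) → ends 4
f at 4 (size 8, align 1) → ends 12
g at 12 (size 12, align 1) → ends 24
b at 24 (size 4, align 1) → ends 28
a at 28 (size 12, align 1) → ends 40
total 40 bytes, alignment 1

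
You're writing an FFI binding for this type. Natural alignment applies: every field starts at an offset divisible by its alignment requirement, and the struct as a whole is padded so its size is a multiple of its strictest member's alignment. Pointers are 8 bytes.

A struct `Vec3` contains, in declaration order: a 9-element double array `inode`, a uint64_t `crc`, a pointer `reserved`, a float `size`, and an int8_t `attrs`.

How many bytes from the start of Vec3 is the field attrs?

92

0..72  inode  (72B, 8-aligned)
72..80  crc  (8B, 8-aligned)
80..88  reserved  (8B, 8-aligned)
88..92  size  (4B, 4-aligned)
92..93  attrs  (1B, 1-aligned)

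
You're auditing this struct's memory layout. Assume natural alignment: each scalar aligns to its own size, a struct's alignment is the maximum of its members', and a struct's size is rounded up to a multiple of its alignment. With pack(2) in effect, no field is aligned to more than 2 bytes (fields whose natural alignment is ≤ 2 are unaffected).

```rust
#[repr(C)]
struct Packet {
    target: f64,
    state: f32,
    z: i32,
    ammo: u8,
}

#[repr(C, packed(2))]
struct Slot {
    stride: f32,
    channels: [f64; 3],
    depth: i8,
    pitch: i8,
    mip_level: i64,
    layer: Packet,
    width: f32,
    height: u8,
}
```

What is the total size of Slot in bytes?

68 bytes

Packet: @0: target [8B, align 8] → 8; @8: state [4B, align 4] → 12; @12: z [4B, align 4] → 16; @16: ammo [1B, align 1] → 17; +7 tail pad (align 8); size 24, align 8
@0: stride [4B, align 2] → 4
@4: channels [24B, align 2] → 28
@28: depth [1B, align 1] → 29
@29: pitch [1B, align 1] → 30
@30: mip_level [8B, align 2] → 38
@38: layer [24B, align 2] → 62
@62: width [4B, align 2] → 66
@66: height [1B, align 1] → 67
+1 tail pad (align 2)
size 68, align 2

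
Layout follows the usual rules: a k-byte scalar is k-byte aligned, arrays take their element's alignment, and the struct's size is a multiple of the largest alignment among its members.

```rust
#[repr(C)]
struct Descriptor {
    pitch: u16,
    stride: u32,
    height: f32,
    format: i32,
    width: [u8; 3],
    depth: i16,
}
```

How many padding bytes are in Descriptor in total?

0..2  pitch  (2B, 2-aligned)
2..4  -- padding (2B)
4..8  stride  (4B, 4-aligned)
8..12  height  (4B, 4-aligned)
12..16  format  (4B, 4-aligned)
16..19  width  (3B, 1-aligned)
19..20  -- padding (1B)
20..22  depth  (2B, 2-aligned)
22..24  -- tail padding (2B)
sizeof = 24, alignof = 4
data bytes 19, size 24 → padding 5

5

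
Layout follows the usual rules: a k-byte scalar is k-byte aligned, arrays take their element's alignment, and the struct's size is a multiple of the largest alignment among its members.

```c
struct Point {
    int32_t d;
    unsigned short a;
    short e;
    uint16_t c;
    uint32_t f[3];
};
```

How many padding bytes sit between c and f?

2

@0: d [4B, align 4] → 4
@4: a [2B, align 2] → 6
@6: e [2B, align 2] → 8
@8: c [2B, align 2] → 10
+2 pad (align 4)
@12: f [12B, align 4] → 24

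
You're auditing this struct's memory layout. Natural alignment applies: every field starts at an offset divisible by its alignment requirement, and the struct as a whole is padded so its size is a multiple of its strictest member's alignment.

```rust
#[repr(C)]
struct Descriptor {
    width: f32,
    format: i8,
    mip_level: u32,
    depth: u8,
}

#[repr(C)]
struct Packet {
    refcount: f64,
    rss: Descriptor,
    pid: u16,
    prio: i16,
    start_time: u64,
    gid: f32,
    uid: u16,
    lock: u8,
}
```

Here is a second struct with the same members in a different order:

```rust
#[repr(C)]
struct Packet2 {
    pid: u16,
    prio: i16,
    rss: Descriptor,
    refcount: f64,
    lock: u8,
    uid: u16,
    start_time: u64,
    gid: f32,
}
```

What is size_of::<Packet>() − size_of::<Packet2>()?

-8

Descriptor: @0: width [4B, align 4] → 4; @4: format [1B, align 1] → 5; +3 pad (align 4); @8: mip_level [4B, align 4] → 12; @12: depth [1B, align 1] → 13; +3 tail pad (align 4); size 16, align 4
@0: refcount [8B, align 8] → 8
@8: rss [16B, align 4] → 24
@24: pid [2B, align 2] → 26
@26: prio [2B, align 2] → 28
+4 pad (align 8)
@32: start_time [8B, align 8] → 40
@40: gid [4B, align 4] → 44
@44: uid [2B, align 2] → 46
@46: lock [1B, align 1] → 47
+1 tail pad (align 8)
size 48, align 8
— Packet2 —
@0: pid [2B, align 2] → 2
@2: prio [2B, align 2] → 4
@4: rss [16B, align 4] → 20
+4 pad (align 8)
@24: refcount [8B, align 8] → 32
@32: lock [1B, align 1] → 33
+1 pad (align 2)
@34: uid [2B, align 2] → 36
+4 pad (align 8)
@40: start_time [8B, align 8] → 48
@48: gid [4B, align 4] → 52
+4 tail pad (align 8)
size 56, align 8
48 − 56 = -8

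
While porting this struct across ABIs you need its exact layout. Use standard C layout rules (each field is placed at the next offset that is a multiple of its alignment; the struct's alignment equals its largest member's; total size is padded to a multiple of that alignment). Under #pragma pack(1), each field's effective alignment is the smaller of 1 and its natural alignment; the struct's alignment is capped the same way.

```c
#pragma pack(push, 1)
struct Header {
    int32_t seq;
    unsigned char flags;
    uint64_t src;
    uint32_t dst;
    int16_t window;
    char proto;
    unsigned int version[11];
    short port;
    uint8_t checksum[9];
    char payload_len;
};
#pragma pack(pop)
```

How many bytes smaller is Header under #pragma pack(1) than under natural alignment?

4

natural layout:
  @0: seq [4B, align 4] → 4
  @4: flags [1B, align 1] → 5
  +3 pad (align 8)
  @8: src [8B, align 8] → 16
  @16: dst [4B, align 4] → 20
  @20: window [2B, align 2] → 22
  @22: proto [1B, align 1] → 23
  +1 pad (align 4)
  @24: version [44B, align 4] → 68
  @68: port [2B, align 2] → 70
  @70: checksum [9B, align 1] → 79
  @79: payload_len [1B, align 1] → 80
  size 80, align 8
packed(1) layout:
  @0: seq [4B, align 1] → 4
  @4: flags [1B, align 1] → 5
  @5: src [8B, align 1] → 13
  @13: dst [4B, align 1] → 17
  @17: window [2B, align 1] → 19
  @19: proto [1B, align 1] → 20
  @20: version [44B, align 1] → 64
  @64: port [2B, align 1] → 66
  @66: checksum [9B, align 1] → 75
  @75: payload_len [1B, align 1] → 76
  size 76, align 1
80 − 76 = 4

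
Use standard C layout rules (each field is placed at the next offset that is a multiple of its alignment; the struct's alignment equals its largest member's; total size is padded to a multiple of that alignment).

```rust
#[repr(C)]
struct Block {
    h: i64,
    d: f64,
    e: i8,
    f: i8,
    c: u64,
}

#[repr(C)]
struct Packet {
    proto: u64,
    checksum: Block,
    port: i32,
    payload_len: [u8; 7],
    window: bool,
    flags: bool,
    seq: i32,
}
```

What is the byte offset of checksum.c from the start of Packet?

Block: @0: h [8B, align 8] → 8; @8: d [8B, align 8] → 16; @16: e [1B, align 1] → 17; @17: f [1B, align 1] → 18; +6 pad (align 8); @24: c [8B, align 8] → 32; size 32, align 8
@0: proto [8B, align 8] → 8
@8: checksum [32B, align 8] → 40
within Block: c at 24
8 + 24 = 32

32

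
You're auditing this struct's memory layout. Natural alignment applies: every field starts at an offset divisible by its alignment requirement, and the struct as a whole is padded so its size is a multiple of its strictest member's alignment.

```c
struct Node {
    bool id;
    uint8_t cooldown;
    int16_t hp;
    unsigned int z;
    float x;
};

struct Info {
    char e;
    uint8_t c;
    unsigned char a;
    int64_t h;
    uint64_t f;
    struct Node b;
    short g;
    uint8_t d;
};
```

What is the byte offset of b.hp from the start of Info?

Node: @0: id [1B, align 1] → 1; @1: cooldown [1B, align 1] → 2; @2: hp [2B, align 2] → 4; @4: z [4B, align 4] → 8; @8: x [4B, align 4] → 12; size 12, align 4
@0: e [1B, align 1] → 1
@1: c [1B, align 1] → 2
@2: a [1B, align 1] → 3
+5 pad (align 8)
@8: h [8B, align 8] → 16
@16: f [8B, align 8] → 24
@24: b [12B, align 4] → 36
within Node: hp at 2
24 + 2 = 26

26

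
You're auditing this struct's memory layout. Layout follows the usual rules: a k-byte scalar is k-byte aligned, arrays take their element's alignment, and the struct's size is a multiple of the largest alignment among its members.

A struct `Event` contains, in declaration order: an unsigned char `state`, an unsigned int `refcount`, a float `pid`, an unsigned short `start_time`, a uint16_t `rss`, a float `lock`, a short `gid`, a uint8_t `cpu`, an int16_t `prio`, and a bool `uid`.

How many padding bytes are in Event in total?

@0: state [1B, align 1] → 1
+3 pad (align 4)
@4: refcount [4B, align 4] → 8
@8: pid [4B, align 4] → 12
@12: start_time [2B, align 2] → 14
@14: rss [2B, align 2] → 16
@16: lock [4B, align 4] → 20
@20: gid [2B, align 2] → 22
@22: cpu [1B, align 1] → 23
+1 pad (align 2)
@24: prio [2B, align 2] → 26
@26: uid [1B, align 1] → 27
+1 tail pad (align 4)
size 28, align 4
data bytes 23, size 28 → padding 5

5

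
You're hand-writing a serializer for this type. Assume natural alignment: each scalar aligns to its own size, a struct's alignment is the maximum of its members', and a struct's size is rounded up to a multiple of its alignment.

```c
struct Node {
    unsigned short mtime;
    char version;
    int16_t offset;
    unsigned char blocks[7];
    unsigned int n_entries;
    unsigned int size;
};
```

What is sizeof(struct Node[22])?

528

mtime at 0 (size 2, align 2) → ends 2
version at 2 (size 1, align 1) → ends 3
pad 1 to align 2 for offset
offset at 4 (size 2, align 2) → ends 6
blocks at 6 (size 7, align 1) → ends 13
pad 3 to align 4 for n_entries
n_entries at 16 (size 4, align 4) → ends 20
size at 20 (size 4, align 4) → ends 24
total 24 bytes, alignment 4
array of 22: 22 × 24 = 528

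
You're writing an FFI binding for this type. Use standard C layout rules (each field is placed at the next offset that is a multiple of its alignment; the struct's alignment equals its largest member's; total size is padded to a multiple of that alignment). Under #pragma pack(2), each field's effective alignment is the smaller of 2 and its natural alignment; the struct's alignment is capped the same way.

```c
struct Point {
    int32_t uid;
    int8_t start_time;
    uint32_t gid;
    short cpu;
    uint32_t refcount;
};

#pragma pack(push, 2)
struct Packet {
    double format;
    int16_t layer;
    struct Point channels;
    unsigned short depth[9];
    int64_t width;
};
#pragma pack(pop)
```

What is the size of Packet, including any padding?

56

Point: uid at 0 (size 4, align 4) → ends 4; start_time at 4 (size 1, align 1) → ends 5; pad 3 to align 4 for gid; gid at 8 (size 4, align 4) → ends 12; cpu at 12 (size 2, align 2) → ends 14; pad 2 to align 4 for refcount; refcount at 16 (size 4, align 4) → ends 20; total 20 bytes, alignment 4
format at 0 (size 8, align 2) → ends 8
layer at 8 (size 2, align 2) → ends 10
channels at 10 (size 20, align 2) → ends 30
depth at 30 (size 18, align 2) → ends 48
width at 48 (size 8, align 2) → ends 56
total 56 bytes, alignment 2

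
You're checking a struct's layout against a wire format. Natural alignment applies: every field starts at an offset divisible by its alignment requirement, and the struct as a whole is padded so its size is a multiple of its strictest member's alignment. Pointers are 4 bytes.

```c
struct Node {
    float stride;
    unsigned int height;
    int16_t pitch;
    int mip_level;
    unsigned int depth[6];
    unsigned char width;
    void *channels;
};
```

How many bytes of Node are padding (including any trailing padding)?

stride at 0 (size 4, align 4) → ends 4
height at 4 (size 4, align 4) → ends 8
pitch at 8 (size 2, align 2) → ends 10
pad 2 to align 4 for mip_level
mip_level at 12 (size 4, align 4) → ends 16
depth at 16 (size 24, align 4) → ends 40
width at 40 (size 1, align 1) → ends 41
pad 3 to align 4 for channels
channels at 44 (size 4, align 4) → ends 48
total 48 bytes, alignment 4
data bytes 43, size 48 → padding 5

5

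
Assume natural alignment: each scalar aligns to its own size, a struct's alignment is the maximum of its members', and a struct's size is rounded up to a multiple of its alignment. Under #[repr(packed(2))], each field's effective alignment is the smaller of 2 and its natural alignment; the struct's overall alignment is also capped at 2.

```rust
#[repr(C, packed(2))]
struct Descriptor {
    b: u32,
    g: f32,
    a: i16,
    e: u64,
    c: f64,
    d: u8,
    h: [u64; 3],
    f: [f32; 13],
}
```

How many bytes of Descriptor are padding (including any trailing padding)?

0..4  b  (4B, 2-aligned)
4..8  g  (4B, 2-aligned)
8..10  a  (2B, 2-aligned)
10..18  e  (8B, 2-aligned)
18..26  c  (8B, 2-aligned)
26..27  d  (1B, 1-aligned)
27..28  -- padding (1B)
28..52  h  (24B, 2-aligned)
52..104  f  (52B, 2-aligned)
sizeof = 104, alignof = 2
data bytes 103, size 104 → padding 1

1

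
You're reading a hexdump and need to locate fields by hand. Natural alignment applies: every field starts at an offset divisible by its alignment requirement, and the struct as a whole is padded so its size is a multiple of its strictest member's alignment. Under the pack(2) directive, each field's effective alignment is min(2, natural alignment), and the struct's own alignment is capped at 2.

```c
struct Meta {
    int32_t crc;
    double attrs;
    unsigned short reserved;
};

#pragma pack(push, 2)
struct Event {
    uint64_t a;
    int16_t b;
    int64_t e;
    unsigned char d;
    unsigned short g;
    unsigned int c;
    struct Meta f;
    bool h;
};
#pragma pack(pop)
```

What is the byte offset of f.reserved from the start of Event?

Meta: @0: crc [4B, align 4] → 4; +4 pad (align 8); @8: attrs [8B, align 8] → 16; @16: reserved [2B, align 2] → 18; +6 tail pad (align 8); size 24, align 8
@0: a [8B, align 2] → 8
@8: b [2B, align 2] → 10
@10: e [8B, align 2] → 18
@18: d [1B, align 1] → 19
+1 pad (align 2)
@20: g [2B, align 2] → 22
@22: c [4B, align 2] → 26
@26: f [24B, align 2] → 50
within Meta: reserved at 16
26 + 16 = 42

42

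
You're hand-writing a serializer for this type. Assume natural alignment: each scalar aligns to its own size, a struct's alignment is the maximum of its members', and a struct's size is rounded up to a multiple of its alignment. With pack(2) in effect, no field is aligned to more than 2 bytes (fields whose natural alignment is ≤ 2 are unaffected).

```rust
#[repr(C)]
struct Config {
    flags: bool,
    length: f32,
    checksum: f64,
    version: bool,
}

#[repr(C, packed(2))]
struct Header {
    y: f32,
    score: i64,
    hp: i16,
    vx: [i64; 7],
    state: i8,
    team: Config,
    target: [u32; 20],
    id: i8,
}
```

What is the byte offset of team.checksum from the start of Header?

Config: flags at 0 (size 1, align 1) → ends 1; pad 3 to align 4 for length; length at 4 (size 4, align 4) → ends 8; checksum at 8 (size 8, align 8) → ends 16; version at 16 (size 1, align 1) → ends 17; tail pad 7 to reach multiple of 8; total 24 bytes, alignment 8
y at 0 (size 4, align 2) → ends 4
score at 4 (size 8, align 2) → ends 12
hp at 12 (size 2, align 2) → ends 14
vx at 14 (size 56, align 2) → ends 70
state at 70 (size 1, align 1) → ends 71
pad 1 to align 2 for team
team at 72 (size 24, align 2) → ends 96
within Config: checksum at 8
72 + 8 = 80

80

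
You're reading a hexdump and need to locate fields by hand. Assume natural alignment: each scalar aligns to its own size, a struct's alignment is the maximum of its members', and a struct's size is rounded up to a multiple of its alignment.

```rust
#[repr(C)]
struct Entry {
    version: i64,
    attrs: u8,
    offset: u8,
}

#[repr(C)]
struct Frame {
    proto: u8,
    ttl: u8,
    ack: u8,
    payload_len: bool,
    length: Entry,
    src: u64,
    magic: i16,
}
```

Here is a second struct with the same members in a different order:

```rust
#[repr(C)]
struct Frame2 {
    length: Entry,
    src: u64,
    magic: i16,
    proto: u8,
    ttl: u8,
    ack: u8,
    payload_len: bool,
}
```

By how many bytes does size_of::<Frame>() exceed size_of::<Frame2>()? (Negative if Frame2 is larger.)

Entry: @0: version [8B, align 8] → 8; @8: attrs [1B, align 1] → 9; @9: offset [1B, align 1] → 10; +6 tail pad (align 8); size 16, align 8
@0: proto [1B, align 1] → 1
@1: ttl [1B, align 1] → 2
@2: ack [1B, align 1] → 3
@3: payload_len [1B, align 1] → 4
+4 pad (align 8)
@8: length [16B, align 8] → 24
@24: src [8B, align 8] → 32
@32: magic [2B, align 2] → 34
+6 tail pad (align 8)
size 40, align 8
— Frame2 —
@0: length [16B, align 8] → 16
@16: src [8B, align 8] → 24
@24: magic [2B, align 2] → 26
@26: proto [1B, align 1] → 27
@27: ttl [1B, align 1] → 28
@28: ack [1B, align 1] → 29
@29: payload_len [1B, align 1] → 30
+2 tail pad (align 8)
size 32, align 8
40 − 32 = 8

8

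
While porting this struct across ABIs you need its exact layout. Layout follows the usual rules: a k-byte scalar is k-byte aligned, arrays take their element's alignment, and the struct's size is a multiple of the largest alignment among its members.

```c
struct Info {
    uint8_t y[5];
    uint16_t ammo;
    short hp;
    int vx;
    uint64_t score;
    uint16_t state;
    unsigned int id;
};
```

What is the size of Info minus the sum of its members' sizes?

0..5  y  (5B, 1-aligned)
5..6  -- padding (1B)
6..8  ammo  (2B, 2-aligned)
8..10  hp  (2B, 2-aligned)
10..12  -- padding (2B)
12..16  vx  (4B, 4-aligned)
16..24  score  (8B, 8-aligned)
24..26  state  (2B, 2-aligned)
26..28  -- padding (2B)
28..32  id  (4B, 4-aligned)
sizeof = 32, alignof = 8
data bytes 27, size 32 → padding 5

5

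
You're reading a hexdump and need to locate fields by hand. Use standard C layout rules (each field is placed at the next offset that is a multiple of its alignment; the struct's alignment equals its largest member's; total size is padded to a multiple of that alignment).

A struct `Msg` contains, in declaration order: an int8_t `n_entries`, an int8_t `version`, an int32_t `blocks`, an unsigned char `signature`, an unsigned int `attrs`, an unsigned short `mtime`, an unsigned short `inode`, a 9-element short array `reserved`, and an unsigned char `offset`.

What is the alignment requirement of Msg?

member alignments: n_entries=1, version=1, blocks=4, signature=1, attrs=4, mtime=2, inode=2, reserved=2, offset=1
max = 4

4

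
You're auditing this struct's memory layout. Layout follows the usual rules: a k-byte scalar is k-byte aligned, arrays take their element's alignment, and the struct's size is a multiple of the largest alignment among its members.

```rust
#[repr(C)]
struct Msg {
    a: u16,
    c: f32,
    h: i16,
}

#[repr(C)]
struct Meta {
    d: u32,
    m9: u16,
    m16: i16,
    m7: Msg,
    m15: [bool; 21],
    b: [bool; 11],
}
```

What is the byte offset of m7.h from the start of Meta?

Msg: a at 0 (size 2, align 2) → ends 2; pad 2 to align 4 for c; c at 4 (size 4, align 4) → ends 8; h at 8 (size 2, align 2) → ends 10; tail pad 2 to reach multiple of 4; total 12 bytes, alignment 4
d at 0 (size 4, align 4) → ends 4
m9 at 4 (size 2, align 2) → ends 6
m16 at 6 (size 2, align 2) → ends 8
m7 at 8 (size 12, align 4) → ends 20
within Msg: h at 8
8 + 8 = 16

16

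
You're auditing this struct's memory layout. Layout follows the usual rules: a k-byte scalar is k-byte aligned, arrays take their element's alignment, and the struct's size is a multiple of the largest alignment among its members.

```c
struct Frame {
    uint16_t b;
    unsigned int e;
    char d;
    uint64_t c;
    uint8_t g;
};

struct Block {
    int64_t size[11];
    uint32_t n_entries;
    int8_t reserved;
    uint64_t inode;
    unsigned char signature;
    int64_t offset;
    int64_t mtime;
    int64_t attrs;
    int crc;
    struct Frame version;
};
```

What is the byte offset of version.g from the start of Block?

168

Frame: 0..2  b  (2B, 2-aligned); 2..4  -- padding (2B); 4..8  e  (4B, 4-aligned); 8..9  d  (1B, 1-aligned); 9..16  -- padding (7B); 16..24  c  (8B, 8-aligned); 24..25  g  (1B, 1-aligned); 25..32  -- tail padding (7B); sizeof = 32, alignof = 8
0..88  size  (88B, 8-aligned)
88..92  n_entries  (4B, 4-aligned)
92..93  reserved  (1B, 1-aligned)
93..96  -- padding (3B)
96..104  inode  (8B, 8-aligned)
104..105  signature  (1B, 1-aligned)
105..112  -- padding (7B)
112..120  offset  (8B, 8-aligned)
120..128  mtime  (8B, 8-aligned)
128..136  attrs  (8B, 8-aligned)
136..140  crc  (4B, 4-aligned)
140..144  -- padding (4B)
144..176  version  (32B, 8-aligned)
within Frame: g at 24
144 + 24 = 168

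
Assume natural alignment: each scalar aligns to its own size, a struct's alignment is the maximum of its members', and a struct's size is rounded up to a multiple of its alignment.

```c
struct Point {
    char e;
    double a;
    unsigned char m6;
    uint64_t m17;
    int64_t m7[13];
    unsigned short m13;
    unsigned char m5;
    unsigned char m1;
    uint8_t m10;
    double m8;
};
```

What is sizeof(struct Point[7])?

e at 0 (size 1, align 1) → ends 1
pad 7 to align 8 for a
a at 8 (size 8, align 8) → ends 16
m6 at 16 (size 1, align 1) → ends 17
pad 7 to align 8 for m17
m17 at 24 (size 8, align 8) → ends 32
m7 at 32 (size 104, align 8) → ends 136
m13 at 136 (size 2, align 2) → ends 138
m5 at 138 (size 1, align 1) → ends 139
m1 at 139 (size 1, align 1) → ends 140
m10 at 140 (size 1, align 1) → ends 141
pad 3 to align 8 for m8
m8 at 144 (size 8, align 8) → ends 152
total 152 bytes, alignment 8
array of 7: 7 × 152 = 1064

1064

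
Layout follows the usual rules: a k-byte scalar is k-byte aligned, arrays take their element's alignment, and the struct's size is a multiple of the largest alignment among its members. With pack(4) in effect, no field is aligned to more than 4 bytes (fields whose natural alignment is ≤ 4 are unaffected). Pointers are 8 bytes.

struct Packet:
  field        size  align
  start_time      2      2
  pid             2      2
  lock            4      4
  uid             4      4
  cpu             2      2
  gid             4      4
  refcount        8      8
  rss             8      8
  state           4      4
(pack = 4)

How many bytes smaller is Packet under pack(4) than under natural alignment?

8

natural layout:
  @0: start_time [2B, align 2] → 2
  @2: pid [2B, align 2] → 4
  @4: lock [4B, align 4] → 8
  @8: uid [4B, align 4] → 12
  @12: cpu [2B, align 2] → 14
  +2 pad (align 4)
  @16: gid [4B, align 4] → 20
  +4 pad (align 8)
  @24: refcount [8B, align 8] → 32
  @32: rss [8B, align 8] → 40
  @40: state [4B, align 4] → 44
  +4 tail pad (align 8)
  size 48, align 8
packed(4) layout:
  @0: start_time [2B, align 2] → 2
  @2: pid [2B, align 2] → 4
  @4: lock [4B, align 4] → 8
  @8: uid [4B, align 4] → 12
  @12: cpu [2B, align 2] → 14
  +2 pad (align 4)
  @16: gid [4B, align 4] → 20
  @20: refcount [8B, align 4] → 28
  @28: rss [8B, align 4] → 36
  @36: state [4B, align 4] → 40
  size 40, align 4
48 − 40 = 8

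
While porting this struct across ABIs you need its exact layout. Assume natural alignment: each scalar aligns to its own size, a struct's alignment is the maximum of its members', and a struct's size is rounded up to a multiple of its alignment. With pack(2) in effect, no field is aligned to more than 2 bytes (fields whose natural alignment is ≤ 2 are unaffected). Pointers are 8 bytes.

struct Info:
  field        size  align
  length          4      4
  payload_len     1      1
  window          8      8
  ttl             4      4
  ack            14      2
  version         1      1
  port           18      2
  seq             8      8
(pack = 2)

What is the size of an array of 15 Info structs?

900

length at 0 (size 4, align 2) → ends 4
payload_len at 4 (size 1, align 1) → ends 5
pad 1 to align 2 for window
window at 6 (size 8, align 2) → ends 14
ttl at 14 (size 4, align 2) → ends 18
ack at 18 (size 14, align 2) → ends 32
version at 32 (size 1, align 1) → ends 33
pad 1 to align 2 for port
port at 34 (size 18, align 2) → ends 52
seq at 52 (size 8, align 2) → ends 60
total 60 bytes, alignment 2
array of 15: 15 × 60 = 900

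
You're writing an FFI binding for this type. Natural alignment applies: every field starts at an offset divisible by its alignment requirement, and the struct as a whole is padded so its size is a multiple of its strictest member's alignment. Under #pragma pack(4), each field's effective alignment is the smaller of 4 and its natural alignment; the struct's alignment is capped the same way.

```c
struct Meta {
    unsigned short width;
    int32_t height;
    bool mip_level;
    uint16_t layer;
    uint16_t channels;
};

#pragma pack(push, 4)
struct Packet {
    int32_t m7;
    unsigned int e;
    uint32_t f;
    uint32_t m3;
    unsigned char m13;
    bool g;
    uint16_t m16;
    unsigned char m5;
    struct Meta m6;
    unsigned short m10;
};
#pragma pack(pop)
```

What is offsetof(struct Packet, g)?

17

Meta: width at 0 (size 2, align 2) → ends 2; pad 2 to align 4 for height; height at 4 (size 4, align 4) → ends 8; mip_level at 8 (size 1, align 1) → ends 9; pad 1 to align 2 for layer; layer at 10 (size 2, align 2) → ends 12; channels at 12 (size 2, align 2) → ends 14; tail pad 2 to reach multiple of 4; total 16 bytes, alignment 4
m7 at 0 (size 4, align 4) → ends 4
e at 4 (size 4, align 4) → ends 8
f at 8 (size 4, align 4) → ends 12
m3 at 12 (size 4, align 4) → ends 16
m13 at 16 (size 1, align 1) → ends 17
g at 17 (size 1, align 1) → ends 18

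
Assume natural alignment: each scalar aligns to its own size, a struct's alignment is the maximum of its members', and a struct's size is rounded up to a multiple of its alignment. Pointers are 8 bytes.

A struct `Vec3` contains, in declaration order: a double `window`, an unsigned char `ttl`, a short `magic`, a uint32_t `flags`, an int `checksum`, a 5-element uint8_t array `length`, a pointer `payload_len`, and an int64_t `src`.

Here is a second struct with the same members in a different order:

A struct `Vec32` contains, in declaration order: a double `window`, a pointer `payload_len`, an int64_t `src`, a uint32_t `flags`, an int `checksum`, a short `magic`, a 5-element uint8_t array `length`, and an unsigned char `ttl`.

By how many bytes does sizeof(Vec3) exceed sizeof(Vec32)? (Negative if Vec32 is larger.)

8

@0: window [8B, align 8] → 8
@8: ttl [1B, align 1] → 9
+1 pad (align 2)
@10: magic [2B, align 2] → 12
@12: flags [4B, align 4] → 16
@16: checksum [4B, align 4] → 20
@20: length [5B, align 1] → 25
+7 pad (align 8)
@32: payload_len [8B, align 8] → 40
@40: src [8B, align 8] → 48
size 48, align 8
— Vec32 —
@0: window [8B, align 8] → 8
@8: payload_len [8B, align 8] → 16
@16: src [8B, align 8] → 24
@24: flags [4B, align 4] → 28
@28: checksum [4B, align 4] → 32
@32: magic [2B, align 2] → 34
@34: length [5B, align 1] → 39
@39: ttl [1B, align 1] → 40
size 40, align 8
48 − 40 = 8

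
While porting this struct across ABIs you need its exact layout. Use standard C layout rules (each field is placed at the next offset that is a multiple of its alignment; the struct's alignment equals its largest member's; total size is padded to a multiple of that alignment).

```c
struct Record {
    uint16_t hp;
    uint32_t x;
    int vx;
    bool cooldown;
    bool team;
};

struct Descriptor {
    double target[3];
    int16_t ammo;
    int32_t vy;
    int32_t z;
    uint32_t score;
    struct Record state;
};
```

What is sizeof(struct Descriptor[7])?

392

Record: 0..2  hp  (2B, 2-aligned); 2..4  -- padding (2B); 4..8  x  (4B, 4-aligned); 8..12  vx  (4B, 4-aligned); 12..13  cooldown  (1B, 1-aligned); 13..14  team  (1B, 1-aligned); 14..16  -- tail padding (2B); sizeof = 16, alignof = 4
0..24  target  (24B, 8-aligned)
24..26  ammo  (2B, 2-aligned)
26..28  -- padding (2B)
28..32  vy  (4B, 4-aligned)
32..36  z  (4B, 4-aligned)
36..40  score  (4B, 4-aligned)
40..56  state  (16B, 4-aligned)
sizeof = 56, alignof = 8
array of 7: 7 × 56 = 392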